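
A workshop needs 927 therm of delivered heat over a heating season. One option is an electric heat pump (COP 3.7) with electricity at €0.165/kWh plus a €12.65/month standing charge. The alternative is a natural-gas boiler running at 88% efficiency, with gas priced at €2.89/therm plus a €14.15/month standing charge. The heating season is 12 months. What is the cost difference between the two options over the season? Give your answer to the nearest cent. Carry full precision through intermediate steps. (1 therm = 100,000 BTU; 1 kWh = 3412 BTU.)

€1850.77

Heat load = 927 therm × 100,000 = 92,700,000 BTU
Gas: input = 92,700,000 / 0.88 = 105,340,909 BTU = 1,053 therm → 1,053 × €2.89 = €3,044.35; + 12 × €14.15 standing = €3,214.15
Heat pump: 92,700,000 BTU / 3412 = 27,170 kWh heat; / 3.7 = 7,343 kWh in → × €0.165 = €1,211.58; + 12 × €12.65 standing = €1,363.38
Difference = |€3,214.15 − €1,363.38| = €1,850.77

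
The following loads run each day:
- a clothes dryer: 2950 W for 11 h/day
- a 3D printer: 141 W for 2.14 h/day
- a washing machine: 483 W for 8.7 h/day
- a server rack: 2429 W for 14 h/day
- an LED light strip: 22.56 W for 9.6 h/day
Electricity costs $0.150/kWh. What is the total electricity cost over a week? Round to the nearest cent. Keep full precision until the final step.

$74.74

clothes dryer: 2950 W × 11 h × 7 d = 227,150 Wh = 227.2 kWh
3D printer: 141 W × 2.14 h × 7 d = 2,112 Wh = 2.112 kWh
washing machine: 483 W × 8.7 h × 7 d = 29,415 Wh = 29.41 kWh
server rack: 2429 W × 14 h × 7 d = 238,042 Wh = 238 kWh
LED light strip: 22.56 W × 9.6 h × 7 d = 1,516 Wh = 1.516 kWh
Total energy = 227.2 + 2.112 + 29.41 + 238 + 1.516 = 498.2 kWh
Cost = 498.2 kWh × $0.150 = $74.74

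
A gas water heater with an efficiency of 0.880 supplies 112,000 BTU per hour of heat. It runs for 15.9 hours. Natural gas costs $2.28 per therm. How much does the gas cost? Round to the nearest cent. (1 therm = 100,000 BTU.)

Heat delivered = 112,000 BTU/h × 15.9 h = 1,780,800 BTU
Gas input = 1,780,800 / 0.880 = 2,023,636 BTU
= 2,023,636 / 100,000 = 20.24 therm
Cost = 20.24 × $2.28/therm = $46.14

$46.14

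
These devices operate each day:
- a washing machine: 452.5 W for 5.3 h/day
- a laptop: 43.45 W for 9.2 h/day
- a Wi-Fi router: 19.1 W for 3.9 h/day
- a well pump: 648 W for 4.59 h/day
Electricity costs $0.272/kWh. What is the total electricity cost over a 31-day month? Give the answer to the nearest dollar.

washing machine: 452.5 W × 5.3 h × 31 d = 74,346 Wh = 74.35 kWh
laptop: 43.45 W × 9.2 h × 31 d = 12,392 Wh = 12.39 kWh
Wi-Fi router: 19.1 W × 3.9 h × 31 d = 2,309 Wh = 2.309 kWh
well pump: 648 W × 4.59 h × 31 d = 92,204 Wh = 92.2 kWh
Total energy = 74.35 + 12.39 + 2.309 + 92.2 = 181.3 kWh
Cost = 181.3 kWh × $0.272 = $49.30 ≈ $49

$49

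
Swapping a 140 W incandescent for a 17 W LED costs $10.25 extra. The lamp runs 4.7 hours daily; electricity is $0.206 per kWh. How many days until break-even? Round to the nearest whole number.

86 days

Power saved = 140 − 17 = 123 W
Daily energy saved = 123 W × 4.7 h = 578.1 Wh = 0.5781 kWh
Daily savings = 0.5781 × $0.206 = $0.1191
Payback = $10.25 / $0.1191 per day = 86.07 days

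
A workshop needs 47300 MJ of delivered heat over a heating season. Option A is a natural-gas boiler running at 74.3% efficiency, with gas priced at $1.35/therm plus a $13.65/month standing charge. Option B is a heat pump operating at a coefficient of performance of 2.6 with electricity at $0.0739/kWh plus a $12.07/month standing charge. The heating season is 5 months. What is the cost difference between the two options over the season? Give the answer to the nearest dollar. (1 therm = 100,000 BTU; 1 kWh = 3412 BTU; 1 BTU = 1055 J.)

Heat load = 47300 MJ = 47,300,000,000 J / 1055 = 44,834,123 BTU
Gas: input = 44,834,123 / 0.743 = 60,342,023 BTU = 603.4 therm → 603.4 × $1.35 = $814.62; + 5 × $13.65 standing = $882.87
Heat pump: 44,834,123 BTU / 3412 = 13,140 kWh heat; / 2.6 = 5,054 kWh in → × $0.0739 = $373.48; + 5 × $12.07 standing = $433.83
Difference = |$882.87 − $433.83| = $449.03 ≈ $449

$449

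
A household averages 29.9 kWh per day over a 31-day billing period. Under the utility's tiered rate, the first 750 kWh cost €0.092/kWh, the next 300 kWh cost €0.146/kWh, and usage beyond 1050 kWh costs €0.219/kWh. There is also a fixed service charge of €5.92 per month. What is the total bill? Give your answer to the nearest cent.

€100.75

Usage = 29.9 kWh/day × 31 days = 926.9 kWh
First 750 kWh × €0.092 = €69.00
Next 176.9 kWh × €0.146 = €25.83
Remaining tier: 0 kWh (not reached)
Energy charge = €94.83; + service €5.92 = €100.75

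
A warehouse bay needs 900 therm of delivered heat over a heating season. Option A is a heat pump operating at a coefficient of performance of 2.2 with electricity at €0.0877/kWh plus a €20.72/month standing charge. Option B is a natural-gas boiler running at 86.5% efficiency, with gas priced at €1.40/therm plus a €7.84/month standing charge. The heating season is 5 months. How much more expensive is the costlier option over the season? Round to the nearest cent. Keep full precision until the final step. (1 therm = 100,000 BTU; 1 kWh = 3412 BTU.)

€340.74

Heat load = 900 therm × 100,000 = 90,000,000 BTU
Gas: input = 90,000,000 / 0.865 = 104,046,243 BTU = 1,040 therm → 1,040 × €1.40 = €1,456.65; + 5 × €7.84 standing = €1,495.85
Heat pump: 90,000,000 BTU / 3412 = 26,380 kWh heat; / 2.2 = 11,990 kWh in → × €0.0877 = €1,051.50; + 5 × €20.72 standing = €1,155.10
Difference = |€1,495.85 − €1,155.10| = €340.74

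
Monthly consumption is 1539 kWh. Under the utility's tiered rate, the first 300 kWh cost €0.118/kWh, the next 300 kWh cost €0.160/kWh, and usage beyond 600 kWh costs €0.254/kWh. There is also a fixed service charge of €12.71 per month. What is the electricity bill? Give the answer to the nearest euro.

€335

First 300 kWh × €0.118 = €35.40
Next 300 kWh × €0.160 = €48.00
Remaining 939 kWh × €0.254 = €238.51
Energy charge = €321.91; + service €12.71 = €334.62 ≈ €335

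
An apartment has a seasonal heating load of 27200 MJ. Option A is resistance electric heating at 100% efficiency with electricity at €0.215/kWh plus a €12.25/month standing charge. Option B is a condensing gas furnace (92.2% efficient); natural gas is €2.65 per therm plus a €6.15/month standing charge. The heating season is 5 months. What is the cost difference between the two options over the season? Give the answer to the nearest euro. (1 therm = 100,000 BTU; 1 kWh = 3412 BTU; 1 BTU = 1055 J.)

Heat load = 27200 MJ = 27,200,000,000 J / 1055 = 25,781,991 BTU
Gas: input = 25,781,991 / 0.922 = 27,963,113 BTU = 279.6 therm → 279.6 × €2.65 = €741.02; + 5 × €6.15 standing = €771.77
Electric: 25,781,991 BTU / 3412 = 7,556 kWh → × €0.215 = €1,624.60; + 5 × €12.25 standing = €1,685.85
Difference = |€771.77 − €1,685.85| = €914.08 ≈ €914

€914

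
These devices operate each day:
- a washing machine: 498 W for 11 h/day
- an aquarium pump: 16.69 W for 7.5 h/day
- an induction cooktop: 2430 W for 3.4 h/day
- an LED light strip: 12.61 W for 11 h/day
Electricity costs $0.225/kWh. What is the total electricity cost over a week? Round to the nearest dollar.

$22

washing machine: 498 W × 11 h × 7 d = 38,346 Wh = 38.35 kWh
aquarium pump: 16.69 W × 7.5 h × 7 d = 876 Wh = 0.8762 kWh
induction cooktop: 2430 W × 3.4 h × 7 d = 57,834 Wh = 57.83 kWh
LED light strip: 12.61 W × 11 h × 7 d = 971 Wh = 0.971 kWh
Total energy = 38.35 + 0.8762 + 57.83 + 0.971 = 98.03 kWh
Cost = 98.03 kWh × $0.225 = $22.06 ≈ $22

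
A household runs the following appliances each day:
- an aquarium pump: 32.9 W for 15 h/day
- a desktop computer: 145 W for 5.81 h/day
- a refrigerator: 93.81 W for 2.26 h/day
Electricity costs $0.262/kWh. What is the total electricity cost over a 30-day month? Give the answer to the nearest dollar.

aquarium pump: 32.9 W × 15 h × 30 d = 14,805 Wh = 14.8 kWh
desktop computer: 145 W × 5.81 h × 30 d = 25,273 Wh = 25.27 kWh
refrigerator: 93.81 W × 2.26 h × 30 d = 6,360 Wh = 6.36 kWh
Total energy = 14.8 + 25.27 + 6.36 = 46.44 kWh
Cost = 46.44 kWh × $0.262 = $12.17 ≈ $12

$12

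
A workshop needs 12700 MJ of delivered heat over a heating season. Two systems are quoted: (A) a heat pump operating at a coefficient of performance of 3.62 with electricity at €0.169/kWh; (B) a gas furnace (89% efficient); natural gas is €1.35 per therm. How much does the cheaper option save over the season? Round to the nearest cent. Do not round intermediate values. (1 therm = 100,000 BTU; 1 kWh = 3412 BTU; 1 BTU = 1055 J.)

€17.89

Heat load = 12700 MJ = 12,700,000,000 J / 1055 = 12,037,915 BTU
Gas: input = 12,037,915 / 0.89 = 13,525,747 BTU = 135.3 therm → 135.3 × €1.35 = €182.60
Heat pump: 12,037,915 BTU / 3412 = 3,528 kWh heat; / 3.62 = 974.6 kWh in → × €0.169 = €164.71
Difference = |€182.60 − €164.71| = €17.89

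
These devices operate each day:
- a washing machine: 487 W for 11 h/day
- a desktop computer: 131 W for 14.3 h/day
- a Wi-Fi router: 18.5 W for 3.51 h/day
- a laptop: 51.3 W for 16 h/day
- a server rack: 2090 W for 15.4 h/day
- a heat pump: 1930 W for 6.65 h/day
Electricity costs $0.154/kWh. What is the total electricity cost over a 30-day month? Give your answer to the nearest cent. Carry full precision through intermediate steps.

$245.49

washing machine: 487 W × 11 h × 30 d = 160,710 Wh = 160.7 kWh
desktop computer: 131 W × 14.3 h × 30 d = 56,199 Wh = 56.2 kWh
Wi-Fi router: 18.5 W × 3.51 h × 30 d = 1,948 Wh = 1.948 kWh
laptop: 51.3 W × 16 h × 30 d = 24,624 Wh = 24.62 kWh
server rack: 2090 W × 15.4 h × 30 d = 965,580 Wh = 965.6 kWh
heat pump: 1930 W × 6.65 h × 30 d = 385,035 Wh = 385 kWh
Total energy = 160.7 + 56.2 + 1.948 + 24.62 + 965.6 + 385 = 1,594 kWh
Cost = 1,594 kWh × $0.154 = $245.49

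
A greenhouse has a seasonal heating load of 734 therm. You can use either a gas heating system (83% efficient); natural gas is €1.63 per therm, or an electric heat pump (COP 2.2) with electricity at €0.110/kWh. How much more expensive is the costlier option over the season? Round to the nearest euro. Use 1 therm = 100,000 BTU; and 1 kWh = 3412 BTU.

Heat load = 734 therm × 100,000 = 73,400,000 BTU
Gas: input = 73,400,000 / 0.83 = 88,433,735 BTU = 884.3 therm → 884.3 × €1.63 = €1,441.47
Heat pump: 73,400,000 BTU / 3412 = 21,510 kWh heat; / 2.2 = 9,778 kWh in → × €0.110 = €1,075.62
Difference = |€1,441.47 − €1,075.62| = €365.85 ≈ €366

€366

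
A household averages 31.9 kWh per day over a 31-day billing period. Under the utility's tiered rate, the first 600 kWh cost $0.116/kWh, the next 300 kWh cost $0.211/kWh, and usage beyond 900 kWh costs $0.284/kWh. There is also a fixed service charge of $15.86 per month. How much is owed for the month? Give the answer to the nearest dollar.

Usage = 31.9 kWh/day × 31 days = 988.9 kWh
First 600 kWh × $0.116 = $69.60
Next 300 kWh × $0.211 = $63.30
Remaining 88.9 kWh × $0.284 = $25.25
Energy charge = $158.15; + service $15.86 = $174.01 ≈ $174

$174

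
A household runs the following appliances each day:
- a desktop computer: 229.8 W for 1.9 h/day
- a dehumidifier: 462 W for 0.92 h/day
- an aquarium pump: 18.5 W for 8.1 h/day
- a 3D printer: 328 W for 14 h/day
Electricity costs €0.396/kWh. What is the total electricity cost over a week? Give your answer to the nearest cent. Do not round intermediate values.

desktop computer: 229.8 W × 1.9 h × 7 d = 3,056 Wh = 3.056 kWh
dehumidifier: 462 W × 0.92 h × 7 d = 2,975 Wh = 2.975 kWh
aquarium pump: 18.5 W × 8.1 h × 7 d = 1,049 Wh = 1.049 kWh
3D printer: 328 W × 14 h × 7 d = 32,144 Wh = 32.14 kWh
Total energy = 3.056 + 2.975 + 1.049 + 32.14 = 39.22 kWh
Cost = 39.22 kWh × €0.396 = €15.53

€15.53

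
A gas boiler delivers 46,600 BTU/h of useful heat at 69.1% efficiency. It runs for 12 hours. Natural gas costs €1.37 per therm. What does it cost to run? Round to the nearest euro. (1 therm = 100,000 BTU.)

€11

Heat delivered = 46,600 BTU/h × 12 h = 559,200 BTU
Gas input = 559,200 / 0.691 = 809,262 BTU
= 809,262 / 100,000 = 8.093 therm
Cost = 8.093 × €1.37/therm = €11.09 ≈ €11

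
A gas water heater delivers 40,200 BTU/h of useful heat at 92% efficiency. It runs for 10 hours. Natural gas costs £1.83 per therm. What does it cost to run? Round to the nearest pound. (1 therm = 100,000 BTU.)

£8

Heat delivered = 40,200 BTU/h × 10 h = 402,000 BTU
Gas input = 402,000 / 0.92 = 436,957 BTU
= 436,957 / 100,000 = 4.37 therm
Cost = 4.37 × £1.83/therm = £8.00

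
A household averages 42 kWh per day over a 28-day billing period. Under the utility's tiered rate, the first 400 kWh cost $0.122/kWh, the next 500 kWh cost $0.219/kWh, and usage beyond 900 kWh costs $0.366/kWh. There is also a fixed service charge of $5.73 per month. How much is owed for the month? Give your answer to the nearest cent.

$265.05

Usage = 42 kWh/day × 28 days = 1176 kWh
First 400 kWh × $0.122 = $48.80
Next 500 kWh × $0.219 = $109.50
Remaining 276 kWh × $0.366 = $101.02
Energy charge = $259.32; + service $5.73 = $265.05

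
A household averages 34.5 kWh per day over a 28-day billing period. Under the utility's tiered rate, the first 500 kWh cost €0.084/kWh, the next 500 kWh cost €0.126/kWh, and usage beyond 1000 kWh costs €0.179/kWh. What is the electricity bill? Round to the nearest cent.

€100.72

Usage = 34.5 kWh/day × 28 days = 966 kWh
First 500 kWh × €0.084 = €42.00
Next 466 kWh × €0.126 = €58.72
Remaining tier: 0 kWh (not reached)
Total = €100.72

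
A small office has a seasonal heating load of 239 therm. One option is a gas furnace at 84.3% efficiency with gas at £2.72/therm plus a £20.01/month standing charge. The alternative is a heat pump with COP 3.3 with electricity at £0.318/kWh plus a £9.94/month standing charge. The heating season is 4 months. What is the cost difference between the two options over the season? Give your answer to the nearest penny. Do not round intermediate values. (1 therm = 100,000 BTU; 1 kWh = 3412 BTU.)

£136.43

Heat load = 239 therm × 100,000 = 23,900,000 BTU
Gas: input = 23,900,000 / 0.843 = 28,351,127 BTU = 283.5 therm → 283.5 × £2.72 = £771.15; + 4 × £20.01 standing = £851.19
Heat pump: 23,900,000 BTU / 3412 = 7,005 kWh heat; / 3.3 = 2,123 kWh in → × £0.318 = £675.00; + 4 × £9.94 standing = £714.76
Difference = |£851.19 − £714.76| = £136.43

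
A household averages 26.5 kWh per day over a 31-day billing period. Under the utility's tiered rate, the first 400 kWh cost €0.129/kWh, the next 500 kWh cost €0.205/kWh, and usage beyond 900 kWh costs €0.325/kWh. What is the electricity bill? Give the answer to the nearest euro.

€138

Usage = 26.5 kWh/day × 31 days = 821.5 kWh
First 400 kWh × €0.129 = €51.60
Next 421.5 kWh × €0.205 = €86.41
Remaining tier: 0 kWh (not reached)
Total = €138.01 ≈ €138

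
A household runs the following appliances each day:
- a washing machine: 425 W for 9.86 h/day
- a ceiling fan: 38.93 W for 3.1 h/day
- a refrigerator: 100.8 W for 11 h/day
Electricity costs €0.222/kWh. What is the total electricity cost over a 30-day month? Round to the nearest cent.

washing machine: 425 W × 9.86 h × 30 d = 125,715 Wh = 125.7 kWh
ceiling fan: 38.93 W × 3.1 h × 30 d = 3,620 Wh = 3.62 kWh
refrigerator: 100.8 W × 11 h × 30 d = 33,264 Wh = 33.26 kWh
Total energy = 125.7 + 3.62 + 33.26 = 162.6 kWh
Cost = 162.6 kWh × €0.222 = €36.10

€36.10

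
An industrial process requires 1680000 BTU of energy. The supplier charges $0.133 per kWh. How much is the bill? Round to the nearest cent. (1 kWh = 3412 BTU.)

1680000 BTU × (0.00029308 kWh/BTU) = 492.4 kWh
Cost = 492.4 kWh × $0.133/kWh = $65.49

$65.49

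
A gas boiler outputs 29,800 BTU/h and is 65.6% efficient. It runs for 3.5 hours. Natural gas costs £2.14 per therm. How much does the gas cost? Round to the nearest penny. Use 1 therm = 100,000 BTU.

£3.40

Heat delivered = 29,800 BTU/h × 3.5 h = 104,300 BTU
Gas input = 104,300 / 0.656 = 158,994 BTU
= 158,994 / 100,000 = 1.59 therm
Cost = 1.59 × £2.14/therm = £3.40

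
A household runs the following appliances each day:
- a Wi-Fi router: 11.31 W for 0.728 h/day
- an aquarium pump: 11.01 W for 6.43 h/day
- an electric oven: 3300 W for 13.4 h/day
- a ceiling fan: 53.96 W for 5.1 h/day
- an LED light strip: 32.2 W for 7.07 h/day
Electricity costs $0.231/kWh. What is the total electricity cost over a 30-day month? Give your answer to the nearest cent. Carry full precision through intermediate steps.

$310.48

Wi-Fi router: 11.31 W × 0.728 h × 30 d = 247 Wh = 0.247 kWh
aquarium pump: 11.01 W × 6.43 h × 30 d = 2,124 Wh = 2.124 kWh
electric oven: 3300 W × 13.4 h × 30 d = 1,326,600 Wh = 1,327 kWh
ceiling fan: 53.96 W × 5.1 h × 30 d = 8,256 Wh = 8.256 kWh
LED light strip: 32.2 W × 7.07 h × 30 d = 6,830 Wh = 6.83 kWh
Total energy = 0.247 + 2.124 + 1,327 + 8.256 + 6.83 = 1,344 kWh
Cost = 1,344 kWh × $0.231 = $310.48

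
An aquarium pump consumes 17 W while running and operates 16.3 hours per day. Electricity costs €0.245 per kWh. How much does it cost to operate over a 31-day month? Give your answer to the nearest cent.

Energy = 17 W × 16.3 h/day × 31 days = 8,590 Wh = 8.59 kWh
Cost = 8.59 kWh × €0.245/kWh = €2.10

€2.10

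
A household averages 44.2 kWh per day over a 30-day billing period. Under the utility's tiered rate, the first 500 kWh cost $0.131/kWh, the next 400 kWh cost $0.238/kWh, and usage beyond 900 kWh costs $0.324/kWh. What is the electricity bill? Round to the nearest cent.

$298.72

Usage = 44.2 kWh/day × 30 days = 1326 kWh
First 500 kWh × $0.131 = $65.50
Next 400 kWh × $0.238 = $95.20
Remaining 426 kWh × $0.324 = $138.02
Total = $298.72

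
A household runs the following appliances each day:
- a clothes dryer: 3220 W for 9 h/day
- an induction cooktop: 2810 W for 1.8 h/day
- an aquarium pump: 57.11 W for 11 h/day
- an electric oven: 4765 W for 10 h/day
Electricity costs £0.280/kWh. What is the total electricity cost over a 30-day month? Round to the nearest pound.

clothes dryer: 3220 W × 9 h × 30 d = 869,400 Wh = 869.4 kWh
induction cooktop: 2810 W × 1.8 h × 30 d = 151,740 Wh = 151.7 kWh
aquarium pump: 57.11 W × 11 h × 30 d = 18,846 Wh = 18.85 kWh
electric oven: 4765 W × 10 h × 30 d = 1,429,500 Wh = 1,430 kWh
Total energy = 869.4 + 151.7 + 18.85 + 1,430 = 2,469 kWh
Cost = 2,469 kWh × £0.280 = £691.46 ≈ £691

£691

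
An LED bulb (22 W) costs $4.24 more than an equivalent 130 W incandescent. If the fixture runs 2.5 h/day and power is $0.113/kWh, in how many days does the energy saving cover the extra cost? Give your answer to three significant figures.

Power saved = 130 − 22 = 108 W
Daily energy saved = 108 W × 2.5 h = 270 Wh = 0.27 kWh
Daily savings = 0.27 × $0.113 = $0.0305
Payback = $4.24 / $0.0305 per day = 139 days

139 days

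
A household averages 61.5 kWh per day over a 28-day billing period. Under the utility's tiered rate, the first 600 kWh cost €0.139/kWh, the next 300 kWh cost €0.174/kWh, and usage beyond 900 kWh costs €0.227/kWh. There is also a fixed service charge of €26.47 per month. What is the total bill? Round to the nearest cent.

€348.66

Usage = 61.5 kWh/day × 28 days = 1722 kWh
First 600 kWh × €0.139 = €83.40
Next 300 kWh × €0.174 = €52.20
Remaining 822 kWh × €0.227 = €186.59
Energy charge = €322.19; + service €26.47 = €348.66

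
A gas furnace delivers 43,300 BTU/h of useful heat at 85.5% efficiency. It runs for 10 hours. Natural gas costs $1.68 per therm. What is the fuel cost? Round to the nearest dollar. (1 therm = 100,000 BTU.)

Heat delivered = 43,300 BTU/h × 10 h = 433,000 BTU
Gas input = 433,000 / 0.855 = 506,433 BTU
= 506,433 / 100,000 = 5.064 therm
Cost = 5.064 × $1.68/therm = $8.51 ≈ $9

$9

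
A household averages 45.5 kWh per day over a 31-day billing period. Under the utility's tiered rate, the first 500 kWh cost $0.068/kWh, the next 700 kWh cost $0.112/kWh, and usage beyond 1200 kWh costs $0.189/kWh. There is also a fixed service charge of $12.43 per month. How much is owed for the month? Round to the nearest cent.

$164.61

Usage = 45.5 kWh/day × 31 days = 1410.5 kWh
First 500 kWh × $0.068 = $34.00
Next 700 kWh × $0.112 = $78.40
Remaining 210.5 kWh × $0.189 = $39.78
Energy charge = $152.18; + service $12.43 = $164.61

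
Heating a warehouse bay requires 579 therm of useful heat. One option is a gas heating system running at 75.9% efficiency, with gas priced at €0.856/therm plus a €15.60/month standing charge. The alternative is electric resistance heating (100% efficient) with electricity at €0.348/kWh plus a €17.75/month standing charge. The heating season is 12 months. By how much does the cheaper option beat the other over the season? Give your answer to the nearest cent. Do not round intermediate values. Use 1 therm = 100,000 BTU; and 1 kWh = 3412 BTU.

Heat load = 579 therm × 100,000 = 57,900,000 BTU
Gas: input = 57,900,000 / 0.759 = 76,284,585 BTU = 762.8 therm → 762.8 × €0.856 = €653.00; + 12 × €15.60 standing = €840.20
Electric: 57,900,000 BTU / 3412 = 16,970 kWh → × €0.348 = €5,905.39; + 12 × €17.75 standing = €6,118.39
Difference = |€840.20 − €6,118.39| = €5,278.20

€5278.20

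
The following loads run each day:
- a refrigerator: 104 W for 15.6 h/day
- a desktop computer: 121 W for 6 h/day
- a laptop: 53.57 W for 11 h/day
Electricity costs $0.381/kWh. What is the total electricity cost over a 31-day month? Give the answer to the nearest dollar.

$35

refrigerator: 104 W × 15.6 h × 31 d = 50,294 Wh = 50.29 kWh
desktop computer: 121 W × 6 h × 31 d = 22,506 Wh = 22.51 kWh
laptop: 53.57 W × 11 h × 31 d = 18,267 Wh = 18.27 kWh
Total energy = 50.29 + 22.51 + 18.27 = 91.07 kWh
Cost = 91.07 kWh × $0.381 = $34.70 ≈ $35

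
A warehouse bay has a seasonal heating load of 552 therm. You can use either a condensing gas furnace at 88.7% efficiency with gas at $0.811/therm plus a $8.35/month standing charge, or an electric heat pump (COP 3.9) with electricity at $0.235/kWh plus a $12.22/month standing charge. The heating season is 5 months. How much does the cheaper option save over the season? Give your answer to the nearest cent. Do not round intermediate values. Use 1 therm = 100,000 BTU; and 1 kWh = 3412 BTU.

$489.49

Heat load = 552 therm × 100,000 = 55,200,000 BTU
Gas: input = 55,200,000 / 0.887 = 62,232,244 BTU = 622.3 therm → 622.3 × $0.811 = $504.70; + 5 × $8.35 standing = $546.45
Heat pump: 55,200,000 BTU / 3412 = 16,180 kWh heat; / 3.9 = 4,148 kWh in → × $0.235 = $974.84; + 5 × $12.22 standing = $1,035.94
Difference = |$546.45 − $1,035.94| = $489.49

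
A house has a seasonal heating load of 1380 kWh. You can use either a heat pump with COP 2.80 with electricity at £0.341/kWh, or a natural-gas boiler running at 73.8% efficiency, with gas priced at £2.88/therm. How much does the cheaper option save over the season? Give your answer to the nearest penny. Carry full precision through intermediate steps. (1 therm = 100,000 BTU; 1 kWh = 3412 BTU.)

£15.68

Heat load = 1380 kWh × 3412 = 4,708,560 BTU
Gas: input = 4,708,560 / 0.738 = 6,380,163 BTU = 63.8 therm → 63.8 × £2.88 = £183.75
Heat pump: 4,708,560 BTU / 3412 = 1,380 kWh heat; / 2.80 = 492.9 kWh in → × £0.341 = £168.06
Difference = |£183.75 − £168.06| = £15.68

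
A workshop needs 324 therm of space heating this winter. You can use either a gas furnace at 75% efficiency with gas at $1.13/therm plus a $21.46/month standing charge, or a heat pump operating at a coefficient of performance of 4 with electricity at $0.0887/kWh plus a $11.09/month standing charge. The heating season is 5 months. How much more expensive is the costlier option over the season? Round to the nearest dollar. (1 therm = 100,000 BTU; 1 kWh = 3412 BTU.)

$329

Heat load = 324 therm × 100,000 = 32,400,000 BTU
Gas: input = 32,400,000 / 0.75 = 43,200,000 BTU = 432 therm → 432 × $1.13 = $488.16; + 5 × $21.46 standing = $595.46
Heat pump: 32,400,000 BTU / 3412 = 9,496 kWh heat; / 4 = 2,374 kWh in → × $0.0887 = $210.57; + 5 × $11.09 standing = $266.02
Difference = |$595.46 − $266.02| = $329.44 ≈ $329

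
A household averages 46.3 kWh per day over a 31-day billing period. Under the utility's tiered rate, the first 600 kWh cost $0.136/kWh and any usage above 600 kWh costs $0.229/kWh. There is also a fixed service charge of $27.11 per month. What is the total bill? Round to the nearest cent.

Usage = 46.3 kWh/day × 31 days = 1435.3 kWh
First 600 kWh × $0.136 = $81.60
Remaining 835.3 kWh × $0.229 = $191.28
Energy charge = $272.88; + service $27.11 = $299.99

$299.99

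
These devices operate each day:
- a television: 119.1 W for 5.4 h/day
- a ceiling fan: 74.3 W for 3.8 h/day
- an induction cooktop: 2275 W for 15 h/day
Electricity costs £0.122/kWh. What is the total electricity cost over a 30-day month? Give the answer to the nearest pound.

£128

television: 119.1 W × 5.4 h × 30 d = 19,294 Wh = 19.29 kWh
ceiling fan: 74.3 W × 3.8 h × 30 d = 8,470 Wh = 8.47 kWh
induction cooktop: 2275 W × 15 h × 30 d = 1,023,750 Wh = 1,024 kWh
Total energy = 19.29 + 8.47 + 1,024 = 1,052 kWh
Cost = 1,052 kWh × £0.122 = £128.28 ≈ £128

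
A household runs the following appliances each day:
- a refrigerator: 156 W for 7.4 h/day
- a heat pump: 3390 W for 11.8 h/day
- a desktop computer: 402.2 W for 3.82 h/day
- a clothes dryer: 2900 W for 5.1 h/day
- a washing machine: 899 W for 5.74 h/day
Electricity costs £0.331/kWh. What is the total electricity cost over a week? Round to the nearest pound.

£145

refrigerator: 156 W × 7.4 h × 7 d = 8,081 Wh = 8.081 kWh
heat pump: 3390 W × 11.8 h × 7 d = 280,014 Wh = 280 kWh
desktop computer: 402.2 W × 3.82 h × 7 d = 10,755 Wh = 10.75 kWh
clothes dryer: 2900 W × 5.1 h × 7 d = 103,530 Wh = 103.5 kWh
washing machine: 899 W × 5.74 h × 7 d = 36,122 Wh = 36.12 kWh
Total energy = 8.081 + 280 + 10.75 + 103.5 + 36.12 = 438.5 kWh
Cost = 438.5 kWh × £0.331 = £145.14 ≈ £145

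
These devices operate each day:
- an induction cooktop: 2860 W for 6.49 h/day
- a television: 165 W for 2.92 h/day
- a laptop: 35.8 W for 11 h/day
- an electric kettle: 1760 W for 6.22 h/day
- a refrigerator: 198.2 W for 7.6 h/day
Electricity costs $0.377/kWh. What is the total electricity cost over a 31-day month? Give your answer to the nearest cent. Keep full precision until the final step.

$372.70

induction cooktop: 2860 W × 6.49 h × 31 d = 575,403 Wh = 575.4 kWh
television: 165 W × 2.92 h × 31 d = 14,936 Wh = 14.94 kWh
laptop: 35.8 W × 11 h × 31 d = 12,208 Wh = 12.21 kWh
electric kettle: 1760 W × 6.22 h × 31 d = 339,363 Wh = 339.4 kWh
refrigerator: 198.2 W × 7.6 h × 31 d = 46,696 Wh = 46.7 kWh
Total energy = 575.4 + 14.94 + 12.21 + 339.4 + 46.7 = 988.6 kWh
Cost = 988.6 kWh × $0.377 = $372.70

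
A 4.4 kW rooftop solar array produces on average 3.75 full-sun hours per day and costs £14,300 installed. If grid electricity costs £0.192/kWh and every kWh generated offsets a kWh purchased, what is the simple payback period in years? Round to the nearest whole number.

Daily generation = 4.4 kW × 3.75 h = 16.5 kWh
Annual generation = 16.5 × 365 = 6022.5 kWh
Annual savings = 6022.5 × £0.192 = £1,156.32
Payback = £14,300 / £1,156.32 = 12.4 years

12 years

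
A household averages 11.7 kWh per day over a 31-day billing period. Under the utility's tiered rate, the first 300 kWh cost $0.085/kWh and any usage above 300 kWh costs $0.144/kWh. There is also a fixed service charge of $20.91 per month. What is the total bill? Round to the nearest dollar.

Usage = 11.7 kWh/day × 31 days = 362.7 kWh
First 300 kWh × $0.085 = $25.50
Remaining 62.7 kWh × $0.144 = $9.03
Energy charge = $34.53; + service $20.91 = $55.44 ≈ $55

$55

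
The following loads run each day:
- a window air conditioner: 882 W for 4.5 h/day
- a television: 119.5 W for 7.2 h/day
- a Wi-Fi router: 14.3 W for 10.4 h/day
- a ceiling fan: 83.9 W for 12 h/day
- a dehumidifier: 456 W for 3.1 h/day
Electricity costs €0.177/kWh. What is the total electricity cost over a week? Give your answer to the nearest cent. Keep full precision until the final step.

window air conditioner: 882 W × 4.5 h × 7 d = 27,783 Wh = 27.78 kWh
television: 119.5 W × 7.2 h × 7 d = 6,023 Wh = 6.023 kWh
Wi-Fi router: 14.3 W × 10.4 h × 7 d = 1,041 Wh = 1.041 kWh
ceiling fan: 83.9 W × 12 h × 7 d = 7,048 Wh = 7.048 kWh
dehumidifier: 456 W × 3.1 h × 7 d = 9,895 Wh = 9.895 kWh
Total energy = 27.78 + 6.023 + 1.041 + 7.048 + 9.895 = 51.79 kWh
Cost = 51.79 kWh × €0.177 = €9.17

€9.17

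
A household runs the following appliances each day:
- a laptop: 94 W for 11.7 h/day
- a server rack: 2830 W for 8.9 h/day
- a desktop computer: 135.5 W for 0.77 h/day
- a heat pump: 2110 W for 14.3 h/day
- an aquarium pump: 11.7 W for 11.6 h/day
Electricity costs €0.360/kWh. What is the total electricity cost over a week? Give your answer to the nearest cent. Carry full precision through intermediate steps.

€142.88

laptop: 94 W × 11.7 h × 7 d = 7,699 Wh = 7.699 kWh
server rack: 2830 W × 8.9 h × 7 d = 176,309 Wh = 176.3 kWh
desktop computer: 135.5 W × 0.77 h × 7 d = 730 Wh = 0.7303 kWh
heat pump: 2110 W × 14.3 h × 7 d = 211,211 Wh = 211.2 kWh
aquarium pump: 11.7 W × 11.6 h × 7 d = 950 Wh = 0.95 kWh
Total energy = 7.699 + 176.3 + 0.7303 + 211.2 + 0.95 = 396.9 kWh
Cost = 396.9 kWh × €0.360 = €142.88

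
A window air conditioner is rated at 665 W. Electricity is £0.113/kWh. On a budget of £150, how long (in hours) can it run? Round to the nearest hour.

Energy budget = £150 / £0.113 per kWh = 1,327 kWh = 1,327,434 Wh
Runtime = 1,327,434 Wh / 665 W = 1,996 h

1996 h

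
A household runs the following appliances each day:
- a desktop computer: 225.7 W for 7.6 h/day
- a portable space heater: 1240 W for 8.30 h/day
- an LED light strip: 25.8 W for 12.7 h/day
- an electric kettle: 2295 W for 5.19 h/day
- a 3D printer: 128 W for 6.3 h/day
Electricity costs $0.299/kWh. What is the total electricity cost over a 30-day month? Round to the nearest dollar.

desktop computer: 225.7 W × 7.6 h × 30 d = 51,460 Wh = 51.46 kWh
portable space heater: 1240 W × 8.30 h × 30 d = 308,760 Wh = 308.8 kWh
LED light strip: 25.8 W × 12.7 h × 30 d = 9,830 Wh = 9.83 kWh
electric kettle: 2295 W × 5.19 h × 30 d = 357,332 Wh = 357.3 kWh
3D printer: 128 W × 6.3 h × 30 d = 24,192 Wh = 24.19 kWh
Total energy = 51.46 + 308.8 + 9.83 + 357.3 + 24.19 = 751.6 kWh
Cost = 751.6 kWh × $0.299 = $224.72 ≈ $225

$225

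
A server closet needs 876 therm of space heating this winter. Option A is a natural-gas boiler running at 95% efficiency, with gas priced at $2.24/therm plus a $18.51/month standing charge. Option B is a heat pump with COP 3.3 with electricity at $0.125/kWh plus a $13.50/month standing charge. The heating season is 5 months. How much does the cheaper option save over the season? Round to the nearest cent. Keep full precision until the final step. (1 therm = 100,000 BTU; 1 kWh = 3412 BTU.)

$1118.06

Heat load = 876 therm × 100,000 = 87,600,000 BTU
Gas: input = 87,600,000 / 0.950 = 92,210,526 BTU = 922.1 therm → 922.1 × $2.24 = $2,065.52; + 5 × $18.51 standing = $2,158.07
Heat pump: 87,600,000 BTU / 3412 = 25,670 kWh heat; / 3.3 = 7,780 kWh in → × $0.125 = $972.50; + 5 × $13.50 standing = $1,040.00
Difference = |$2,158.07 − $1,040.00| = $1,118.06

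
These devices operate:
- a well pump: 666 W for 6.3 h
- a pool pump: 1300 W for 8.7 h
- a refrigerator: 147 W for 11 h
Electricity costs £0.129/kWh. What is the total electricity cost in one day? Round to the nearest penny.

£2.21

well pump: 666 W × 6.3 h = 4,196 Wh = 4.196 kWh
pool pump: 1300 W × 8.7 h = 11,310 Wh = 11.31 kWh
refrigerator: 147 W × 11 h = 1,617 Wh = 1.617 kWh
Total energy = 4.196 + 11.31 + 1.617 = 17.12 kWh
Cost = 17.12 kWh × £0.129 = £2.21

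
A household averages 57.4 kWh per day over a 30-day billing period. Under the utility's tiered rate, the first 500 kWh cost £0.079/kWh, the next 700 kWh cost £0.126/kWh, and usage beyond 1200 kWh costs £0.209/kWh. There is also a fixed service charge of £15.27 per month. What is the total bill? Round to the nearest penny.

Usage = 57.4 kWh/day × 30 days = 1722 kWh
First 500 kWh × £0.079 = £39.50
Next 700 kWh × £0.126 = £88.20
Remaining 522 kWh × £0.209 = £109.10
Energy charge = £236.80; + service £15.27 = £252.07

£252.07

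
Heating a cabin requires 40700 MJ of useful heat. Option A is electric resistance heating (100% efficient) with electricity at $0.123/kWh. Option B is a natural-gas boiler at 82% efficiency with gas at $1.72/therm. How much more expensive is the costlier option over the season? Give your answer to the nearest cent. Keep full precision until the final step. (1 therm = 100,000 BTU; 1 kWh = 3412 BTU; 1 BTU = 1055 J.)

$581.51

Heat load = 40700 MJ = 40,700,000,000 J / 1055 = 38,578,199 BTU
Gas: input = 38,578,199 / 0.82 = 47,046,584 BTU = 470.5 therm → 470.5 × $1.72 = $809.20
Electric: 38,578,199 BTU / 3412 = 11,310 kWh → × $0.123 = $1,390.71
Difference = |$809.20 − $1,390.71| = $581.51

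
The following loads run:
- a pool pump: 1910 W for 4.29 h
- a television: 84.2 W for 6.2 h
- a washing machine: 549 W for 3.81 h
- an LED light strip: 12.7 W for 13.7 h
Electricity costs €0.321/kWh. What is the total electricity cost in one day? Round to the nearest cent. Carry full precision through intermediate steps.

€3.53

pool pump: 1910 W × 4.29 h = 8,194 Wh = 8.194 kWh
television: 84.2 W × 6.2 h = 522 Wh = 0.522 kWh
washing machine: 549 W × 3.81 h = 2,092 Wh = 2.092 kWh
LED light strip: 12.7 W × 13.7 h = 174 Wh = 0.174 kWh
Total energy = 8.194 + 0.522 + 2.092 + 0.174 = 10.98 kWh
Cost = 10.98 kWh × €0.321 = €3.53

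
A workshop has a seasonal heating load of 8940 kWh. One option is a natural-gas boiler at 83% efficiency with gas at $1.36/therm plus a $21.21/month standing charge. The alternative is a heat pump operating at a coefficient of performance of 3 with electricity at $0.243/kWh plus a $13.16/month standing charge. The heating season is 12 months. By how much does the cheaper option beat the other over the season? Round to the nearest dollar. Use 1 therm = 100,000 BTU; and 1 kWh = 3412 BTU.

Heat load = 8940 kWh × 3412 = 30,503,280 BTU
Gas: input = 30,503,280 / 0.83 = 36,750,940 BTU = 367.5 therm → 367.5 × $1.36 = $499.81; + 12 × $21.21 standing = $754.33
Heat pump: 30,503,280 BTU / 3412 = 8,940 kWh heat; / 3 = 2,980 kWh in → × $0.243 = $724.14; + 12 × $13.16 standing = $882.06
Difference = |$754.33 − $882.06| = $127.73 ≈ $128

$128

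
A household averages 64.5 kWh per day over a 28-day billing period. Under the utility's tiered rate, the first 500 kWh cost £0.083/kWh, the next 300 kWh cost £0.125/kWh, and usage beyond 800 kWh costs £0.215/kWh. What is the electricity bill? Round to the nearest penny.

£295.29

Usage = 64.5 kWh/day × 28 days = 1806 kWh
First 500 kWh × £0.083 = £41.50
Next 300 kWh × £0.125 = £37.50
Remaining 1006 kWh × £0.215 = £216.29
Total = £295.29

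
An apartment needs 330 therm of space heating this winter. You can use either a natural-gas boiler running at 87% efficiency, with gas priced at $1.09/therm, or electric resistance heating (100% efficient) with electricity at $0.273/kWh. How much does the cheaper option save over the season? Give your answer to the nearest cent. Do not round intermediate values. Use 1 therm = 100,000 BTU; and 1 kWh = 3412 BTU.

$2226.94

Heat load = 330 therm × 100,000 = 33,000,000 BTU
Gas: input = 33,000,000 / 0.87 = 37,931,034 BTU = 379.3 therm → 379.3 × $1.09 = $413.45
Electric: 33,000,000 BTU / 3412 = 9,672 kWh → × $0.273 = $2,640.39
Difference = |$413.45 − $2,640.39| = $2,226.94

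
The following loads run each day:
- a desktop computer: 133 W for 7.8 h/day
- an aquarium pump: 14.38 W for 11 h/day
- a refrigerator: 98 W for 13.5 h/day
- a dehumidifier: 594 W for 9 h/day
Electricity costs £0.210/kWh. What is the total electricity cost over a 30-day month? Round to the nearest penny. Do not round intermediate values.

£49.55

desktop computer: 133 W × 7.8 h × 30 d = 31,122 Wh = 31.12 kWh
aquarium pump: 14.38 W × 11 h × 30 d = 4,745 Wh = 4.745 kWh
refrigerator: 98 W × 13.5 h × 30 d = 39,690 Wh = 39.69 kWh
dehumidifier: 594 W × 9 h × 30 d = 160,380 Wh = 160.4 kWh
Total energy = 31.12 + 4.745 + 39.69 + 160.4 = 235.9 kWh
Cost = 235.9 kWh × £0.210 = £49.55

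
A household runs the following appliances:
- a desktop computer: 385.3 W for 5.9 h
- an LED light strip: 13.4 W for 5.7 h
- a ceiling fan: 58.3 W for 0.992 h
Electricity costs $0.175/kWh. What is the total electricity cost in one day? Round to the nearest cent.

$0.42

desktop computer: 385.3 W × 5.9 h = 2,273 Wh = 2.273 kWh
LED light strip: 13.4 W × 5.7 h = 76 Wh = 0.07638 kWh
ceiling fan: 58.3 W × 0.992 h = 58 Wh = 0.05783 kWh
Total energy = 2.273 + 0.07638 + 0.05783 = 2.407 kWh
Cost = 2.407 kWh × $0.175 = $0.42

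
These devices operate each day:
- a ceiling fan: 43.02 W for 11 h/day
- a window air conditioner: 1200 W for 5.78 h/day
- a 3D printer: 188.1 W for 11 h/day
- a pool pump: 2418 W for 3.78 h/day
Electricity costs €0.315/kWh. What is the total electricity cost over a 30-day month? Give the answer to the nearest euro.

ceiling fan: 43.02 W × 11 h × 30 d = 14,197 Wh = 14.2 kWh
window air conditioner: 1200 W × 5.78 h × 30 d = 208,080 Wh = 208.1 kWh
3D printer: 188.1 W × 11 h × 30 d = 62,073 Wh = 62.07 kWh
pool pump: 2418 W × 3.78 h × 30 d = 274,201 Wh = 274.2 kWh
Total energy = 14.2 + 208.1 + 62.07 + 274.2 = 558.6 kWh
Cost = 558.6 kWh × €0.315 = €175.94 ≈ €176

€176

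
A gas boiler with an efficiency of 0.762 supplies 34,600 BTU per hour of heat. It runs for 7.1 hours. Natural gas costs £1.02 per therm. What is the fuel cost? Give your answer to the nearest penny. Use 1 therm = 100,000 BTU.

£3.29

Heat delivered = 34,600 BTU/h × 7.1 h = 245,660 BTU
Gas input = 245,660 / 0.762 = 322,388 BTU
= 322,388 / 100,000 = 3.224 therm
Cost = 3.224 × £1.02/therm = £3.29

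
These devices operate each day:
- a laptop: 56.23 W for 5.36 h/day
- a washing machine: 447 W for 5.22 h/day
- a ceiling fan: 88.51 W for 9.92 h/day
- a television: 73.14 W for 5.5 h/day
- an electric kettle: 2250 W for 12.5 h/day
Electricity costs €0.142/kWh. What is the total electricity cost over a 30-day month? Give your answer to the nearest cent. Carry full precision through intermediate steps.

€136.49

laptop: 56.23 W × 5.36 h × 30 d = 9,042 Wh = 9.042 kWh
washing machine: 447 W × 5.22 h × 30 d = 70,000 Wh = 70 kWh
ceiling fan: 88.51 W × 9.92 h × 30 d = 26,341 Wh = 26.34 kWh
television: 73.14 W × 5.5 h × 30 d = 12,068 Wh = 12.07 kWh
electric kettle: 2250 W × 12.5 h × 30 d = 843,750 Wh = 843.8 kWh
Total energy = 9.042 + 70 + 26.34 + 12.07 + 843.8 = 961.2 kWh
Cost = 961.2 kWh × €0.142 = €136.49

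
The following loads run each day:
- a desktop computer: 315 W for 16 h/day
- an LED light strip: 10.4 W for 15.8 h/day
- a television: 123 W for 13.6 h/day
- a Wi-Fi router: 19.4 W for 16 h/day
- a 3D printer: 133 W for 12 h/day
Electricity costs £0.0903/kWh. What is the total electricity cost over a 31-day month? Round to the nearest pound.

desktop computer: 315 W × 16 h × 31 d = 156,240 Wh = 156.2 kWh
LED light strip: 10.4 W × 15.8 h × 31 d = 5,094 Wh = 5.094 kWh
television: 123 W × 13.6 h × 31 d = 51,857 Wh = 51.86 kWh
Wi-Fi router: 19.4 W × 16 h × 31 d = 9,622 Wh = 9.622 kWh
3D printer: 133 W × 12 h × 31 d = 49,476 Wh = 49.48 kWh
Total energy = 156.2 + 5.094 + 51.86 + 9.622 + 49.48 = 272.3 kWh
Cost = 272.3 kWh × £0.0903 = £24.59 ≈ £25

£25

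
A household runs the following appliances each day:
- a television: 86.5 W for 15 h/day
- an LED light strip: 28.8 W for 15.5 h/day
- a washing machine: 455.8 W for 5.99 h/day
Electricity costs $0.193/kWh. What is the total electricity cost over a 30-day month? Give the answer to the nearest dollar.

$26

television: 86.5 W × 15 h × 30 d = 38,925 Wh = 38.92 kWh
LED light strip: 28.8 W × 15.5 h × 30 d = 13,392 Wh = 13.39 kWh
washing machine: 455.8 W × 5.99 h × 30 d = 81,907 Wh = 81.91 kWh
Total energy = 38.92 + 13.39 + 81.91 = 134.2 kWh
Cost = 134.2 kWh × $0.193 = $25.91 ≈ $26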